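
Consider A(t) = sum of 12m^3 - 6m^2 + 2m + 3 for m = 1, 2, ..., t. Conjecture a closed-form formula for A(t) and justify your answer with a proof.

A(t) = t(3t^3 + 4t^2 + t + 3)

We claim A(t) = t(3t^3 + 4t^2 + t + 3) for all t ≥ 1.
For the base case t = 1: A(1) = 11, and the closed form gives 11. They agree.
Suppose the result is true for t = m, so A(m) = m(3m^3 + 4m^2 + m + 3).
Then A(m+1) = A(m) + (12m^3 + 30m^2 + 26m + 11) = (m(3m^3 + 4m^2 + m + 3)) + (12m^3 + 30m^2 + 26m + 11).
Simplifying, A(m+1) = (m + 1)(3m^3 + 13m^2 + 18m + 11) = (m+1)(3(m+1)^3 + 4(m+1)^2 + (m+1) + 3),
which is the closed form with t = m+1.
This completes the induction.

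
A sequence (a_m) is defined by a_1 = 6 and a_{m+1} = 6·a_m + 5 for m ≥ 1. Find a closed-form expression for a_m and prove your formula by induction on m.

a_m = 7·6^(m - 1) - 1

Computing the first terms: a_1 = 6, a_2 = 41, a_3 = 251. This suggests a_m = 7·6^(m - 1) - 1.
Base case (m = 1): the formula gives 6 = 6 = a_1.
Inductive step: suppose the statement holds for some p ≥ 1, so a_p = 7·6^(p - 1) - 1.
Then a_{p+1} = 6·a_p + 5 = 6·(7·6^(p - 1) - 1) + 5 = 7·6^p - 1 = 7·6^((p+1) - 1) - 1,
which is the claimed formula at m = p+1.
Hence, by induction on m, the claim holds for every m ≥ 1.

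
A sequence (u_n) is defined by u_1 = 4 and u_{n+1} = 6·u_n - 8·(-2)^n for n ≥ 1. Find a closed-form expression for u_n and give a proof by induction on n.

Computing the first terms: u_1 = 4, u_2 = 40, u_3 = 208. This suggests u_n = (-2)^n + 6^n.
Base step (n = 1): the formula gives 4 = 4 = u_1.
Inductive step: suppose the statement holds for some m ≥ 1, so u_m = (-2)^m + 6^m.
Then u_{m+1} = 6·u_m - 8·(-2)^m = 6·((-2)^m + 6^m) - 8·(-2)^m = (-2)^(m + 1) + 6^(m + 1),
which is the claimed formula at n = m+1.
Hence, by induction on n, the claim holds for every n ≥ 1.

u_n = (-2)^n + 6^n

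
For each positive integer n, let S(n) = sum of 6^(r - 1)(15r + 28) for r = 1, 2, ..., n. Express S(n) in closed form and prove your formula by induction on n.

S(n) = 6^n(3n + 5) - 5

We claim S(n) = 6^n(3n + 5) - 5 for all n ≥ 1.
Base case (n = 1): S(1) = 43, and the closed form gives 43. They agree.
Suppose the result is true for n = r, so S(r) = 6^r(3r + 5) - 5.
Then S(r+1) = S(r) + (6^r(15r + 43)) = (6^r(3r + 5) - 5) + (6^r(15r + 43)).
Simplifying, S(r+1) = 18·6^r·r + 48·6^r - 5 = 6^(r+1)(3(r+1) + 5) - 5,
which is the closed form with n = r+1.
By induction, the statement is established for all n ≥ 1.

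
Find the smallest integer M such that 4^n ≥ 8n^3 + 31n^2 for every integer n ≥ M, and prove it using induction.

M = 6

At n = 5: 1024 < 1775, so the inequality fails and M ≥ 6. We prove 4^n ≥ 8n^3 + 31n^2 for all n ≥ 6.
Base step (n = 6): 4^n = 4096 and 8n^3 + 31n^2 = 2844, so 4096 ≥ 2844.
Inductive step: suppose the statement holds for some k ≥ 6, so 4^k ≥ 8k^3 + 31k^2.
Then 4^(k + 1) = 4·(4^k) ≥ 4·(8k^3 + 31k^2).
Also, for k ≥ 6 we have 4·(8k^3 + 31k^2) ≥ 8(k+1)^3 + 31(k+1)^2, since 4·(8k^3 + 31k^2) − (8(k+1)^3 + 31(k+1)^2) = 24k^3 + 69k^2 - 86k - 39, which is nonnegative for all k ≥ 6.
Combining, 4^(k + 1) ≥ 8(k+1)^3 + 31(k+1)^2.
This completes the induction.
Hence the smallest such M is 6.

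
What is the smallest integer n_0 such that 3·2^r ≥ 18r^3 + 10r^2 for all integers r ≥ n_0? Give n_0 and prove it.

At r = 14: 49152 < 51352, so the inequality fails and n_0 ≥ 15. We prove 3·2^r ≥ 18r^3 + 10r^2 for all r ≥ 15.
Base step (r = 15): 3·2^r = 98304 and 18r^3 + 10r^2 = 63000, so 98304 ≥ 63000.
Suppose the result is true for r = k, so 3·2^k ≥ 18k^3 + 10k^2.
Then 3·2^(k + 1) = 2·(3·2^k) ≥ 2·(18k^3 + 10k^2).
Also, for k ≥ 15 we have 2·(18k^3 + 10k^2) ≥ 18(k+1)^3 + 10(k+1)^2, since 2·(18k^3 + 10k^2) − (18(k+1)^3 + 10(k+1)^2) = 18k^3 - 44k^2 - 74k - 28, which is nonnegative for all k ≥ 15.
Combining, 3·2^(k + 1) ≥ 18(k+1)^3 + 10(k+1)^2.
By the principle of mathematical induction, the result holds for all r ≥ 15.
Hence the smallest such n_0 is 15.

n_0 = 15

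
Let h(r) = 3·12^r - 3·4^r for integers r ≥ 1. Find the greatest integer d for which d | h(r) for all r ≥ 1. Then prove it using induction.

Computing the first values: h(1) = 24 and h(2) = 384; gcd(24, 384) = 24, so d ≤ 24.
We prove 24 | 3·12^r - 3·4^r for all r ≥ 1 by induction on r.
For the base case r = 1: h(1) = 24 = 24·(1), so 24 | h(1).
Inductive step: assume the claim holds for r = i, i.e. 24 | h(i). Then
h(i+1) − 12·h(i) = (3·12^(i+1) - 3·4^(i+1)) − 12·(3·12^i - 3·4^i) = (-3)·4^i·(4 − 12) = (24)·4^i. Since 24 | h(i) by the inductive hypothesis, 24 | 12·h(i); and 24 | 24 since 24 = 24·1. Therefore 24 | h(i+1).
Hence, by induction on r, the claim holds for every r ≥ 1.
Therefore the largest such d is 24.

d = 24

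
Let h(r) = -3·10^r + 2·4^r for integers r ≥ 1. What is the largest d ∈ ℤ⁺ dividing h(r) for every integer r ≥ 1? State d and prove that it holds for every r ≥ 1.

Computing the first values: h(1) = -22 and h(2) = -268; gcd(-22, -268) = 2, so d ≤ 2.
We prove 2 | -3·10^r + 2·4^r for all r ≥ 1 by induction on r.
When r = 1: h(1) = -22 = 2·(-11), so 2 | h(1).
Suppose the result is true for r = m, i.e. 2 | h(m). Then
h(m+1) − 10·h(m) = (-3·10^(m+1) + 2·4^(m+1)) − 10·(-3·10^m + 2·4^m) = (2)·4^m·(4 − 10) = (-12)·4^m. Since 2 | h(m) by the inductive hypothesis, 2 | 10·h(m); and 2 | -12 since -12 = 2·-6. Therefore 2 | h(m+1).
By induction, the statement is established for all r ≥ 1.
Therefore the largest such d is 2.

d = 2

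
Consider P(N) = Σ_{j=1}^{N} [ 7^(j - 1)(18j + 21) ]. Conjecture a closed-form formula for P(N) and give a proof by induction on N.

We claim P(N) = 3·7^N(N + 1) - 3 for all N ≥ 1.
Base case (N = 1): P(1) = 39, and the closed form gives 39. They agree.
For the inductive step, assume it holds for an arbitrary j ≥ 1, so P(j) = 3·7^j(j + 1) - 3.
Then P(j+1) = P(j) + (7^j(18j + 39)) = (3·7^j(j + 1) - 3) + (7^j(18j + 39)).
Simplifying, P(j+1) = 21·7^j·j + 42·7^j - 3 = 3·7^(j+1)((j+1) + 1) - 3,
which is the closed form with N = j+1.
This completes the induction.

P(N) = 3·7^N(N + 1) - 3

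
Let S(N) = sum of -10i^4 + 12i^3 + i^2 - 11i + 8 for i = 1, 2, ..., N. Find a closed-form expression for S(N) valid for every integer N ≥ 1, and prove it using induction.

S(N) = -N(N - 1)(2N^3 + 4N^2 + N + 3)

We claim S(N) = -N(N - 1)(2N^3 + 4N^2 + N + 3) for all N ≥ 1.
Base step (N = 1): S(1) = 0, and the closed form gives 0. They agree.
Inductive step: suppose the statement holds for some i ≥ 1, so S(i) = i(-2i^4 - 2i^3 + 3i^2 - 2i + 3).
Then S(i+1) = S(i) + (i(-10i^3 - 28i^2 - 23i - 13)) = (i(-2i^4 - 2i^3 + 3i^2 - 2i + 3)) + (i(-10i^3 - 28i^2 - 23i - 13)).
Simplifying, S(i+1) = -i(i + 1)(2i^3 + 10i^2 + 15i + 10) = -(i+1)((i+1) - 1)(2(i+1)^3 + 4(i+1)^2 + (i+1) + 3),
which is the closed form with N = i+1.
This completes the induction.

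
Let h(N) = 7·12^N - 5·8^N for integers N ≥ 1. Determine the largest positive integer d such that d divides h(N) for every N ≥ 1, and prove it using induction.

Computing the first values: h(1) = 44 and h(2) = 688; gcd(44, 688) = 4, so d ≤ 4.
We prove 4 | 7·12^N - 5·8^N for all N ≥ 1 by induction on N.
When N = 1: h(1) = 44 = 4·(11), so 4 | h(1).
Suppose the result is true for N = i, i.e. 4 | h(i). Then
h(i+1) − 12·h(i) = (7·12^(i+1) - 5·8^(i+1)) − 12·(7·12^i - 5·8^i) = (-5)·8^i·(8 − 12) = (20)·8^i. Since 4 | h(i) by the inductive hypothesis, 4 | 12·h(i); and 4 | 20 since 20 = 4·5. Therefore 4 | h(i+1).
Hence, by induction on N, the claim holds for every N ≥ 1.
Therefore the largest such d is 4.

d = 4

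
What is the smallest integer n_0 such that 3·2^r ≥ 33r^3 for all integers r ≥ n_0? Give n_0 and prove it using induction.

At r = 15: 98304 < 111375, so the inequality fails and n_0 ≥ 16. We prove 3·2^r ≥ 33r^3 for all r ≥ 16.
For the base case r = 16: 3·2^r = 196608 and 33r^3 = 135168, so 196608 ≥ 135168.
Inductive step: suppose the statement holds for some p ≥ 16, so 3·2^p ≥ 33p^3.
Then 3·2^(p + 1) = 2·(3·2^p) ≥ 2·(33p^3).
Also, for p ≥ 16 we have 2·(33p^3) ≥ 33(p+1)^3, since 2 ≥ (1 + 1/p)^3 for all p ≥ 16.
Combining, 3·2^(p + 1) ≥ 33(p+1)^3.
By the principle of mathematical induction, the result holds for all r ≥ 16.
Hence the smallest such n_0 is 16.

n_0 = 16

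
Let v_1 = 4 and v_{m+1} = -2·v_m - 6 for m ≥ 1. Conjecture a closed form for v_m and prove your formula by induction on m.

Computing the first terms: v_1 = 4, v_2 = -14, v_3 = 22. This suggests v_m = -3(-2)^m - 2.
Base step (m = 1): the formula gives 4 = 4 = v_1.
Inductive step: assume the claim holds for m = i, so v_i = -3(-2)^i - 2.
Then v_{i+1} = -2·v_i - 6 = -2·(-3(-2)^i - 2) - 6 = -3(-2)^(i + 1) - 2,
which is the claimed formula at m = i+1.
Hence, by induction on m, the claim holds for every m ≥ 1.

v_m = -3(-2)^m - 2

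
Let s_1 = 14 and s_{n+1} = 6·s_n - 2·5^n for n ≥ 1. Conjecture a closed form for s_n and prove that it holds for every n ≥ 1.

Computing the first terms: s_1 = 14, s_2 = 74, s_3 = 394. This suggests s_n = 2·5^n + 4·6^(n - 1).
When n = 1: the formula gives 14 = 14 = s_1.
Suppose the result is true for n = p, so s_p = 2·5^p + 4·6^(p - 1).
Then s_{p+1} = 6·s_p - 2·5^p = 6·(2·5^p + 4·6^(p - 1)) - 2·5^p = 2·5^(p + 1) + 4·6^p = 2·5^(p+1) + 4·6^((p+1) - 1),
which is the claimed formula at n = p+1.
This completes the induction.

s_n = 2·5^n + 4·6^(n - 1)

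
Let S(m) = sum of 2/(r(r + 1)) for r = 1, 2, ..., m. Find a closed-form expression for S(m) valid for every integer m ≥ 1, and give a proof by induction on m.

S(m) = 2m/(m + 1)

We claim S(m) = 2m/(m + 1) for all m ≥ 1.
For the base case m = 1: S(1) = 1, and the closed form gives 1. They agree.
Inductive step: suppose the statement holds for some r ≥ 1, so S(r) = 2r/(r + 1).
Then S(r+1) = S(r) + (2/((r + 1)(r + 2))) = (2r/(r + 1)) + (2/((r + 1)(r + 2))).
Simplifying, S(r+1) = 2(r + 1)/(r + 2) = 2(r+1)/((r+1) + 1),
which is the closed form with m = r+1.
By induction, the statement is established for all m ≥ 1.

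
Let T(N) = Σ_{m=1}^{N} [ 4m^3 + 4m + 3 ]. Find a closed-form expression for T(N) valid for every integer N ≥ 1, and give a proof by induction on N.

T(N) = N(N^3 + 2N^2 + 3N + 5)

We claim T(N) = N(N^3 + 2N^2 + 3N + 5) for all N ≥ 1.
Base step (N = 1): T(1) = 11, and the closed form gives 11. They agree.
Inductive step: assume the claim holds for N = m, so T(m) = m(m^3 + 2m^2 + 3m + 5).
Then T(m+1) = T(m) + (4m + 4(m + 1)^3 + 7) = (m(m^3 + 2m^2 + 3m + 5)) + (4m + 4(m + 1)^3 + 7).
Simplifying, T(m+1) = (m + 1)(m^3 + 5m^2 + 10m + 11) = (m+1)((m+1)^3 + 2(m+1)^2 + 3(m+1) + 5),
which is the closed form with N = m+1.
This completes the induction.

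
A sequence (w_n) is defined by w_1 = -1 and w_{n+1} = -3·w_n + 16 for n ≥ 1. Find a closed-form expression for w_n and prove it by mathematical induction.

w_n = -5(-3)^(n - 1) + 4

Computing the first terms: w_1 = -1, w_2 = 19, w_3 = -41. This suggests w_n = -5(-3)^(n - 1) + 4.
For the base case n = 1: the formula gives -1 = -1 = w_1.
Suppose the result is true for n = k, so w_k = -5(-3)^(k - 1) + 4.
Then w_{k+1} = -3·w_k + 16 = -3·(-5(-3)^(k - 1) + 4) + 16 = -5(-3)^k + 4 = -5(-3)^((k+1) - 1) + 4,
which is the claimed formula at n = k+1.
Hence, by induction on n, the claim holds for every n ≥ 1.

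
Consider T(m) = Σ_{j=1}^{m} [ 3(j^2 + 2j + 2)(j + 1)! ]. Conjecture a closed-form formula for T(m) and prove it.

We claim T(m) = (3m + 3)(m + 2)! - 6 for all m ≥ 1.
When m = 1: T(1) = 30, and the closed form gives 30. They agree.
Inductive step: suppose the statement holds for some j ≥ 1, so T(j) = (3j + 3)(j + 2)! - 6.
Then T(j+1) = T(j) + (3(j^2 + 4j + 5)(j + 2)!) = ((3j + 3)(j + 2)! - 6) + (3(j^2 + 4j + 5)(j + 2)!).
Simplifying, T(j+1) = (3(j+1) + 3)((j+1) + 2)! - 6,
which is the closed form with m = j+1.
This completes the induction.

T(m) = (3m + 3)(m + 2)! - 6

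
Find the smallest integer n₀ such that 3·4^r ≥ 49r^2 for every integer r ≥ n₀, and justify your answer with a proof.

n₀ = 5

At r = 4: 768 < 784, so the inequality fails and n₀ ≥ 5. We prove 3·4^r ≥ 49r^2 for all r ≥ 5.
For the base case r = 5: 3·4^r = 3072 and 49r^2 = 1225, so 3072 ≥ 1225.
Suppose the result is true for r = p, so 3·4^p ≥ 49p^2.
Then 3·4^(p + 1) = 4·(3·4^p) ≥ 4·(49p^2).
Also, for p ≥ 5 we have 4·(49p^2) ≥ 49(p+1)^2, since 4 ≥ (1 + 1/p)^2 for all p ≥ 5.
Combining, 3·4^(p + 1) ≥ 49(p+1)^2.
This completes the induction.
Hence the smallest such n₀ is 5.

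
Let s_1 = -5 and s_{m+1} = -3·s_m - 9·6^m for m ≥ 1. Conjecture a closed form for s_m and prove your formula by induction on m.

Computing the first terms: s_1 = -5, s_2 = -39, s_3 = -207. This suggests s_m = (-3)^(m - 1) - 6^m.
Base step (m = 1): the formula gives -5 = -5 = s_1.
Inductive step: assume the claim holds for m = k, so s_k = (-3)^(k - 1) - 6^k.
Then s_{k+1} = -3·s_k - 9·6^k = -3·((-3)^(k - 1) - 6^k) - 9·6^k = (-3)^k - 6^(k + 1) = (-3)^((k+1) - 1) - 6^(k+1),
which is the claimed formula at m = k+1.
Hence, by induction on m, the claim holds for every m ≥ 1.

s_m = (-3)^(m - 1) - 6^m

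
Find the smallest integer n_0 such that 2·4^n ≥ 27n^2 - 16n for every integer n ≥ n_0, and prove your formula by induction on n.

At n = 3: 128 < 195, so the inequality fails and n_0 ≥ 4. We prove 2·4^n ≥ 27n^2 - 16n for all n ≥ 4.
Base case (n = 4): 2·4^n = 512 and 27n^2 - 16n = 368, so 512 ≥ 368.
Inductive step: assume the claim holds for n = i, so 2·4^i ≥ 27i^2 - 16i.
Then 2·4^(i + 1) = 4·(2·4^i) ≥ 4·(27i^2 - 16i).
Also, for i ≥ 4 we have 4·(27i^2 - 16i) ≥ 27(i+1)^2 - 16(i+1), since 4·(27i^2 - 16i) − (27(i+1)^2 - 16(i+1)) = 81i^2 - 102i - 11, which is nonnegative for all i ≥ 4.
Combining, 2·4^(i + 1) ≥ 27(i+1)^2 - 16(i+1).
This completes the induction.
Hence the smallest such n_0 is 4.

n_0 = 4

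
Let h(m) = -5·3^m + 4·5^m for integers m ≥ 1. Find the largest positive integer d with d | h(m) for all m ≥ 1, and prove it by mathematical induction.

Computing the first values: h(1) = 5 and h(2) = 55; gcd(5, 55) = 5, so d ≤ 5.
We prove 5 | -5·3^m + 4·5^m for all m ≥ 1 by induction on m.
Base step (m = 1): h(1) = 5 = 5·(1), so 5 | h(1).
For the inductive step, assume it holds for an arbitrary k ≥ 1, i.e. 5 | h(k). Then
h(k+1) − 5·h(k) = (-5·3^(k+1) + 4·5^(k+1)) − 5·(-5·3^k + 4·5^k) = (-5)·3^k·(3 − 5) = (10)·3^k. Since 5 | h(k) by the inductive hypothesis, 5 | 5·h(k); and 5 | 10 since 10 = 5·2. Therefore 5 | h(k+1).
This completes the induction.
Therefore the largest such d is 5.

d = 5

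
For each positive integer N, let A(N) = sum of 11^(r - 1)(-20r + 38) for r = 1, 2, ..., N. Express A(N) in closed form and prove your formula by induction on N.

We claim A(N) = 2·11^N(-N + 2) - 4 for all N ≥ 1.
Base step (N = 1): A(1) = 18, and the closed form gives 18. They agree.
Inductive step: suppose the statement holds for some r ≥ 1, so A(r) = 2·11^r(-r + 2) - 4.
Then A(r+1) = A(r) + (11^r(-20r + 18)) = (2·11^r(-r + 2) - 4) + (11^r(-20r + 18)).
Simplifying, A(r+1) = -22·11^r·r + 22·11^r - 4 = 2·11^(r+1)(-(r+1) + 2) - 4,
which is the closed form with N = r+1.
Hence, by induction on N, the claim holds for every N ≥ 1.

A(N) = 2·11^N(-N + 2) - 4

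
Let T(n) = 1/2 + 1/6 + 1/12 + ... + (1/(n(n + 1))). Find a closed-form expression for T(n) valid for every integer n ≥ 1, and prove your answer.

T(n) = n/(n + 1)

We claim T(n) = n/(n + 1) for all n ≥ 1.
When n = 1: T(1) = 1/2, and the closed form gives 1/2. They agree.
Suppose the result is true for n = p, so T(p) = p/(p + 1).
Then T(p+1) = T(p) + (1/((p + 1)(p + 2))) = (p/(p + 1)) + (1/((p + 1)(p + 2))).
Simplifying, T(p+1) = (p + 1)/(p + 2) = (p+1)/((p+1) + 1),
which is the closed form with n = p+1.
Hence, by induction on n, the claim holds for every n ≥ 1.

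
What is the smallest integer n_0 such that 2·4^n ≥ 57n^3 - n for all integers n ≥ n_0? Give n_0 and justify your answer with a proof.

n_0 = 7

At n = 6: 8192 < 12306, so the inequality fails and n_0 ≥ 7. We prove 2·4^n ≥ 57n^3 - n for all n ≥ 7.
Base step (n = 7): 2·4^n = 32768 and 57n^3 - n = 19544, so 32768 ≥ 19544.
Suppose the result is true for n = i, so 2·4^i ≥ 57i^3 - i.
Then 2·4^(i + 1) = 4·(2·4^i) ≥ 4·(57i^3 - i).
Also, for i ≥ 7 we have 4·(57i^3 - i) ≥ 57(i+1)^3 - (i+1), since 4·(57i^3 - i) − (57(i+1)^3 - (i+1)) = 171i^3 - 171i^2 - 174i - 56, which is nonnegative for all i ≥ 7.
Combining, 2·4^(i + 1) ≥ 57(i+1)^3 - (i+1).
Hence, by induction on n, the claim holds for every n ≥ 7.
Hence the smallest such n_0 is 7.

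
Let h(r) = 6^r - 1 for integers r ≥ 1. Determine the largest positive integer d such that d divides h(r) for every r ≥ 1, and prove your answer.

Computing the first values: h(1) = 5 and h(2) = 35; gcd(5, 35) = 5, so d ≤ 5.
We prove 5 | 6^r - 1 for all r ≥ 1 by induction on r.
For the base case r = 1: h(1) = 5 = 5·(1), so 5 | h(1).
Inductive step: suppose the statement holds for some k ≥ 1, i.e. 5 | h(k). Then
6^{k+1} − 1^{k+1} = 6·6^k − 1·1^k = 6·(6^k − 1^k) + (5)·1^k. The first term is divisible by 5 by the inductive hypothesis, and the second term (5)·1^k is divisible by 5 since 5 | 5. Hence 5 | h(k+1).
Hence, by induction on r, the claim holds for every r ≥ 1.
Therefore the largest such d is 5.

d = 5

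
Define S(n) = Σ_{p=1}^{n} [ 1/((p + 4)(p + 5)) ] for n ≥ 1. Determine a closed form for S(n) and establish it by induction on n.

We claim S(n) = n/(5(n + 5)) for all n ≥ 1.
For the base case n = 1: S(1) = 1/30, and the closed form gives 1/30. They agree.
Inductive step: suppose the statement holds for some p ≥ 1, so S(p) = p/(5(p + 5)).
Then S(p+1) = S(p) + (1/((p + 5)(p + 6))) = (p/(5(p + 5))) + (1/((p + 5)(p + 6))).
Simplifying, S(p+1) = (p + 1)/(5(p + 6)) = (p+1)/(5((p+1) + 5)),
which is the closed form with n = p+1.
By induction, the statement is established for all n ≥ 1.

S(n) = n/(5(n + 5))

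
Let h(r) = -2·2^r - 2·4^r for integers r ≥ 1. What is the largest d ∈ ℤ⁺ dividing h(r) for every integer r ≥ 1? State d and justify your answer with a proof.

Computing the first values: h(1) = -12 and h(2) = -40; gcd(-12, -40) = 4, so d ≤ 4.
We prove 4 | -2·2^r - 2·4^r for all r ≥ 1 by induction on r.
Base case (r = 1): h(1) = -12 = 4·(-3), so 4 | h(1).
Suppose the result is true for r = i, i.e. 4 | h(i). Then
h(i+1) − 4·h(i) = (-2·2^(i+1) - 2·4^(i+1)) − 4·(-2·2^i - 2·4^i) = (-2)·2^i·(2 − 4) = (4)·2^i. Since 4 | h(i) by the inductive hypothesis, 4 | 4·h(i); and 4 | 4 since 4 = 4·1. Therefore 4 | h(i+1).
By the principle of mathematical induction, the result holds for all r ≥ 1.
Therefore the largest such d is 4.

d = 4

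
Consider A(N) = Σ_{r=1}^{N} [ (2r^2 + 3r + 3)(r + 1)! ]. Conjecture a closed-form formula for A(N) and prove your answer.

A(N) = (2N + 1)(N + 2)! - 2

We claim A(N) = (2N + 1)(N + 2)! - 2 for all N ≥ 1.
Base step (N = 1): A(1) = 16, and the closed form gives 16. They agree.
For the inductive step, assume it holds for an arbitrary r ≥ 1, so A(r) = (2r + 1)(r + 2)! - 2.
Then A(r+1) = A(r) + ((2r^2 + 7r + 8)(r + 2)!) = ((2r + 1)(r + 2)! - 2) + ((2r^2 + 7r + 8)(r + 2)!).
Simplifying, A(r+1) = (2(r+1) + 1)((r+1) + 2)! - 2,
which is the closed form with N = r+1.
By induction, the statement is established for all N ≥ 1.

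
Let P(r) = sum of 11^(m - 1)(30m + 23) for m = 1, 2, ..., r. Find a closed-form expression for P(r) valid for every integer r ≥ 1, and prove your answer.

P(r) = 11^r(3r + 2) - 2

We claim P(r) = 11^r(3r + 2) - 2 for all r ≥ 1.
Base case (r = 1): P(1) = 53, and the closed form gives 53. They agree.
Inductive step: suppose the statement holds for some m ≥ 1, so P(m) = 11^m(3m + 2) - 2.
Then P(m+1) = P(m) + (11^m(30m + 53)) = (11^m(3m + 2) - 2) + (11^m(30m + 53)).
Simplifying, P(m+1) = 33·11^m·m + 55·11^m - 2 = 11^(m+1)(3(m+1) + 2) - 2,
which is the closed form with r = m+1.
This completes the induction.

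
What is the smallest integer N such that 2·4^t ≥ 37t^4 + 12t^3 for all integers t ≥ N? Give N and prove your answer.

N = 9

At t = 8: 131072 < 157696, so the inequality fails and N ≥ 9. We prove 2·4^t ≥ 37t^4 + 12t^3 for all t ≥ 9.
Base step (t = 9): 2·4^t = 524288 and 37t^4 + 12t^3 = 251505, so 524288 ≥ 251505.
Inductive step: suppose the statement holds for some m ≥ 9, so 2·4^m ≥ 37m^4 + 12m^3.
Then 2·4^(m + 1) = 4·(2·4^m) ≥ 4·(37m^4 + 12m^3).
Also, for m ≥ 9 we have 4·(37m^4 + 12m^3) ≥ 37(m+1)^4 + 12(m+1)^3, since 4·(37m^4 + 12m^3) − (37(m+1)^4 + 12(m+1)^3) = 111m^4 - 112m^3 - 258m^2 - 184m - 49, which is nonnegative for all m ≥ 9.
Combining, 2·4^(m + 1) ≥ 37(m+1)^4 + 12(m+1)^3.
By induction, the statement is established for all t ≥ 9.
Hence the smallest such N is 9.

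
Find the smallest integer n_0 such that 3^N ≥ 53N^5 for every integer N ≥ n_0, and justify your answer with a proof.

n_0 = 17

At N = 16: 43046721 < 55574528, so the inequality fails and n_0 ≥ 17. We prove 3^N ≥ 53N^5 for all N ≥ 17.
Base case (N = 17): 3^N = 129140163 and 53N^5 = 75252421, so 129140163 ≥ 75252421.
Inductive step: assume the claim holds for N = k, so 3^k ≥ 53k^5.
Then 3^(k + 1) = 3·(3^k) ≥ 3·(53k^5).
Also, for k ≥ 17 we have 3·(53k^5) ≥ 53(k+1)^5, since 3 ≥ (1 + 1/k)^5 for all k ≥ 17.
Combining, 3^(k + 1) ≥ 53(k+1)^5.
By the principle of mathematical induction, the result holds for all N ≥ 17.
Hence the smallest such n_0 is 17.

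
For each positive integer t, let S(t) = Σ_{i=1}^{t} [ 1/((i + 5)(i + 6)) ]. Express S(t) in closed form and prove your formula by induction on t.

S(t) = t/(6(t + 6))

We claim S(t) = t/(6(t + 6)) for all t ≥ 1.
Base step (t = 1): S(1) = 1/42, and the closed form gives 1/42. They agree.
Inductive step: suppose the statement holds for some i ≥ 1, so S(i) = i/(6(i + 6)).
Then S(i+1) = S(i) + (1/((i + 6)(i + 7))) = (i/(6(i + 6))) + (1/((i + 6)(i + 7))).
Simplifying, S(i+1) = (i + 1)/(6(i + 7)) = (i+1)/(6((i+1) + 6)),
which is the closed form with t = i+1.
Hence, by induction on t, the claim holds for every t ≥ 1.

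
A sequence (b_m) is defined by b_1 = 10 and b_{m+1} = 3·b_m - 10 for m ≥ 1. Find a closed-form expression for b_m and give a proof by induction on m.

Computing the first terms: b_1 = 10, b_2 = 20, b_3 = 50. This suggests b_m = 5·3^(m - 1) + 5.
Base case (m = 1): the formula gives 10 = 10 = b_1.
Suppose the result is true for m = i, so b_i = 5·3^(i - 1) + 5.
Then b_{i+1} = 3·b_i - 10 = 3·(5·3^(i - 1) + 5) - 10 = 5·3^i + 5 = 5·3^((i+1) - 1) + 5,
which is the claimed formula at m = i+1.
Hence, by induction on m, the claim holds for every m ≥ 1.

b_m = 5·3^(m - 1) + 5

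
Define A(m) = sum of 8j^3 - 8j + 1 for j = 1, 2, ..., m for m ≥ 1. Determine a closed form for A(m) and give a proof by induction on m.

A(m) = m(2m^3 + 4m^2 - 2m - 3)

We claim A(m) = m(2m^3 + 4m^2 - 2m - 3) for all m ≥ 1.
When m = 1: A(1) = 1, and the closed form gives 1. They agree.
Suppose the result is true for m = j, so A(j) = j(2j^3 + 4j^2 - 2j - 3).
Then A(j+1) = A(j) + (-8j + 8(j + 1)^3 - 7) = (j(2j^3 + 4j^2 - 2j - 3)) + (-8j + 8(j + 1)^3 - 7).
Simplifying, A(j+1) = (j + 1)(2j^3 + 10j^2 + 12j + 1) = (j+1)(2(j+1)^3 + 4(j+1)^2 - 2(j+1) - 3),
which is the closed form with m = j+1.
By induction, the statement is established for all m ≥ 1.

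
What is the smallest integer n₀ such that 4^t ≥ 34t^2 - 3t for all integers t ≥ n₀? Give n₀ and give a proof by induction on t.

n₀ = 5

At t = 4: 256 < 532, so the inequality fails and n₀ ≥ 5. We prove 4^t ≥ 34t^2 - 3t for all t ≥ 5.
Base step (t = 5): 4^t = 1024 and 34t^2 - 3t = 835, so 1024 ≥ 835.
Inductive step: assume the claim holds for t = p, so 4^p ≥ 34p^2 - 3p.
Then 4^(p + 1) = 4·(4^p) ≥ 4·(34p^2 - 3p).
Also, for p ≥ 5 we have 4·(34p^2 - 3p) ≥ 34(p+1)^2 - 3(p+1), since 4·(34p^2 - 3p) − (34(p+1)^2 - 3(p+1)) = 102p^2 - 77p - 31, which is nonnegative for all p ≥ 5.
Combining, 4^(p + 1) ≥ 34(p+1)^2 - 3(p+1).
By induction, the statement is established for all t ≥ 5.
Hence the smallest such n₀ is 5.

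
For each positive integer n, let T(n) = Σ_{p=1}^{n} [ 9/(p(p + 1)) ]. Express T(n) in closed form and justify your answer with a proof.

We claim T(n) = 9n/(n + 1) for all n ≥ 1.
For the base case n = 1: T(1) = 9/2, and the closed form gives 9/2. They agree.
Inductive step: assume the claim holds for n = p, so T(p) = 9p/(p + 1).
Then T(p+1) = T(p) + (9/((p + 1)(p + 2))) = (9p/(p + 1)) + (9/((p + 1)(p + 2))).
Simplifying, T(p+1) = 9(p + 1)/(p + 2) = 9(p+1)/((p+1) + 1),
which is the closed form with n = p+1.
Hence, by induction on n, the claim holds for every n ≥ 1.

T(n) = 9n/(n + 1)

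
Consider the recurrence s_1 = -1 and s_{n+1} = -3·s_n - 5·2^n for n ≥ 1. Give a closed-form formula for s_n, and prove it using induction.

s_n = (-3)^(n - 1) - 2^n

Computing the first terms: s_1 = -1, s_2 = -7, s_3 = 1. This suggests s_n = (-3)^(n - 1) - 2^n.
Base step (n = 1): the formula gives -1 = -1 = s_1.
For the inductive step, assume it holds for an arbitrary j ≥ 1, so s_j = (-3)^(j - 1) - 2^j.
Then s_{j+1} = -3·s_j - 5·2^j = -3·((-3)^(j - 1) - 2^j) - 5·2^j = (-3)^j - 2^(j + 1) = (-3)^((j+1) - 1) - 2^(j+1),
which is the claimed formula at n = j+1.
Hence, by induction on n, the claim holds for every n ≥ 1.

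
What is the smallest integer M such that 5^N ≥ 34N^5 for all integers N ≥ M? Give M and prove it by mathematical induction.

M = 10

At N = 9: 1953125 < 2007666, so the inequality fails and M ≥ 10. We prove 5^N ≥ 34N^5 for all N ≥ 10.
When N = 10: 5^N = 9765625 and 34N^5 = 3400000, so 9765625 ≥ 3400000.
For the inductive step, assume it holds for an arbitrary m ≥ 10, so 5^m ≥ 34m^5.
Then 5^(m + 1) = 5·(5^m) ≥ 5·(34m^5).
Also, for m ≥ 10 we have 5·(34m^5) ≥ 34(m+1)^5, since 5 ≥ (1 + 1/m)^5 for all m ≥ 10.
Combining, 5^(m + 1) ≥ 34(m+1)^5.
This completes the induction.
Hence the smallest such M is 10.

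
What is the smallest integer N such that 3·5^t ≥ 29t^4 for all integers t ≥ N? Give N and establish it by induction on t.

N = 6

At t = 5: 9375 < 18125, so the inequality fails and N ≥ 6. We prove 3·5^t ≥ 29t^4 for all t ≥ 6.
When t = 6: 3·5^t = 46875 and 29t^4 = 37584, so 46875 ≥ 37584.
Inductive step: suppose the statement holds for some j ≥ 6, so 3·5^j ≥ 29j^4.
Then 3·5^(j + 1) = 5·(3·5^j) ≥ 5·(29j^4).
Also, for j ≥ 6 we have 5·(29j^4) ≥ 29(j+1)^4, since 5 ≥ (1 + 1/j)^4 for all j ≥ 6.
Combining, 3·5^(j + 1) ≥ 29(j+1)^4.
Hence, by induction on t, the claim holds for every t ≥ 6.
Hence the smallest such N is 6.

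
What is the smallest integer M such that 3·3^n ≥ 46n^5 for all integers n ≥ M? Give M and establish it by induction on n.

At n = 14: 14348907 < 24739904, so the inequality fails and M ≥ 15. We prove 3·3^n ≥ 46n^5 for all n ≥ 15.
Base case (n = 15): 3·3^n = 43046721 and 46n^5 = 34931250, so 43046721 ≥ 34931250.
Suppose the result is true for n = k, so 3·3^k ≥ 46k^5.
Then 3·3^(k + 1) = 3·(3·3^k) ≥ 3·(46k^5).
Also, for k ≥ 15 we have 3·(46k^5) ≥ 46(k+1)^5, since 3 ≥ (1 + 1/k)^5 for all k ≥ 15.
Combining, 3·3^(k + 1) ≥ 46(k+1)^5.
By induction, the statement is established for all n ≥ 15.
Hence the smallest such M is 15.

M = 15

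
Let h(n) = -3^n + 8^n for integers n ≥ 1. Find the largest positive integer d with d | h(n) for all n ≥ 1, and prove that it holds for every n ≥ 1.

d = 5

Computing the first values: h(1) = 5 and h(2) = 55; gcd(5, 55) = 5, so d ≤ 5.
We prove 5 | -3^n + 8^n for all n ≥ 1 by induction on n.
When n = 1: h(1) = 5 = 5·(1), so 5 | h(1).
Inductive step: assume the claim holds for n = p, i.e. 5 | h(p). Then
8^{p+1} − 3^{p+1} = 8·8^p − 3·3^p = 8·(8^p − 3^p) + (5)·3^p. The first term is divisible by 5 by the inductive hypothesis, and the second term (5)·3^p is divisible by 5 since 5 | 5. Hence 5 | h(p+1).
By the principle of mathematical induction, the result holds for all n ≥ 1.
Therefore the largest such d is 5.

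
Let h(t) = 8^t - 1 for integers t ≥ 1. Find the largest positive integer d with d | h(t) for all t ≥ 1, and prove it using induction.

d = 7

Computing the first values: h(1) = 7 and h(2) = 63; gcd(7, 63) = 7, so d ≤ 7.
We prove 7 | 8^t - 1 for all t ≥ 1 by induction on t.
For the base case t = 1: h(1) = 7 = 7·(1), so 7 | h(1).
Inductive step: assume the claim holds for t = k, i.e. 7 | h(k). Then
8^{k+1} − 1^{k+1} = 8·8^k − 1·1^k = 8·(8^k − 1^k) + (7)·1^k. The first term is divisible by 7 by the inductive hypothesis, and the second term (7)·1^k is divisible by 7 since 7 | 7. Hence 7 | h(k+1).
By the principle of mathematical induction, the result holds for all t ≥ 1.
Therefore the largest such d is 7.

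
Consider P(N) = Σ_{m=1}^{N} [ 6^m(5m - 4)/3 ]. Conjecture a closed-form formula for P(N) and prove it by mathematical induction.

We claim P(N) = 2·6^N(N - 1) + 2 for all N ≥ 1.
When N = 1: P(1) = 2, and the closed form gives 2. They agree.
Inductive step: suppose the statement holds for some m ≥ 1, so P(m) = 2·6^m(m - 1) + 2.
Then P(m+1) = P(m) + (6^m(10m + 2)) = (2·6^m(m - 1) + 2) + (6^m(10m + 2)).
Simplifying, P(m+1) = 12·6^m·m + 2 = 2·6^(m+1)((m+1) - 1) + 2,
which is the closed form with N = m+1.
By induction, the statement is established for all N ≥ 1.

P(N) = 2·6^N(N - 1) + 2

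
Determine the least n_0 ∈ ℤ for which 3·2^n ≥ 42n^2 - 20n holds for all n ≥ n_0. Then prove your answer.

At n = 10: 3072 < 4000, so the inequality fails and n_0 ≥ 11. We prove 3·2^n ≥ 42n^2 - 20n for all n ≥ 11.
For the base case n = 11: 3·2^n = 6144 and 42n^2 - 20n = 4862, so 6144 ≥ 4862.
Inductive step: suppose the statement holds for some m ≥ 11, so 3·2^m ≥ 42m^2 - 20m.
Then 3·2^(m + 1) = 2·(3·2^m) ≥ 2·(42m^2 - 20m).
Also, for m ≥ 11 we have 2·(42m^2 - 20m) ≥ 42(m+1)^2 - 20(m+1), since 2·(42m^2 - 20m) − (42(m+1)^2 - 20(m+1)) = 42m^2 - 104m - 22, which is nonnegative for all m ≥ 11.
Combining, 3·2^(m + 1) ≥ 42(m+1)^2 - 20(m+1).
Hence, by induction on n, the claim holds for every n ≥ 11.
Hence the smallest such n_0 is 11.

n_0 = 11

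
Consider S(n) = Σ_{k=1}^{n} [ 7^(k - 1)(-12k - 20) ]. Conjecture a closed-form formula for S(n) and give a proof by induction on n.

S(n) = -7^n(2n + 3) + 3

We claim S(n) = -7^n(2n + 3) + 3 for all n ≥ 1.
Base step (n = 1): S(1) = -32, and the closed form gives -32. They agree.
Inductive step: assume the claim holds for n = k, so S(k) = -7^k(2k + 3) + 3.
Then S(k+1) = S(k) + (7^k(-12k - 32)) = (-7^k(2k + 3) + 3) + (7^k(-12k - 32)).
Simplifying, S(k+1) = -14·7^k·k - 35·7^k + 3 = -7^(k+1)(2(k+1) + 3) + 3,
which is the closed form with n = k+1.
By the principle of mathematical induction, the result holds for all n ≥ 1.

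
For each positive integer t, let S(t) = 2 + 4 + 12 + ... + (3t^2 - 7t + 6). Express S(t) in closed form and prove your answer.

We claim S(t) = t(t^2 - 2t + 3) for all t ≥ 1.
Base step (t = 1): S(1) = 2, and the closed form gives 2. They agree.
For the inductive step, assume it holds for an arbitrary r ≥ 1, so S(r) = r(r^2 - 2r + 3).
Then S(r+1) = S(r) + (3r^2 - r + 2) = (r(r^2 - 2r + 3)) + (3r^2 - r + 2).
Simplifying, S(r+1) = (r + 1)(r^2 + 2) = (r+1)((r+1)^2 - 2(r+1) + 3),
which is the closed form with t = r+1.
Hence, by induction on t, the claim holds for every t ≥ 1.

S(t) = t(t^2 - 2t + 3)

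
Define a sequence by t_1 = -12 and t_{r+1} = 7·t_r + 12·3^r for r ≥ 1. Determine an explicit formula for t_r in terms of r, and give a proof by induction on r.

Computing the first terms: t_1 = -12, t_2 = -48, t_3 = -228. This suggests t_r = -3^(r + 1) - 3·7^(r - 1).
Base case (r = 1): the formula gives -12 = -12 = t_1.
Inductive step: assume the claim holds for r = j, so t_j = -3^(j + 1) - 3·7^(j - 1).
Then t_{j+1} = 7·t_j + 12·3^j = 7·(-3^(j + 1) - 3·7^(j - 1)) + 12·3^j = -3^(j + 2) - 3·7^j = -3^((j+1) + 1) - 3·7^((j+1) - 1),
which is the claimed formula at r = j+1.
Hence, by induction on r, the claim holds for every r ≥ 1.

t_r = -3^(r + 1) - 3·7^(r - 1)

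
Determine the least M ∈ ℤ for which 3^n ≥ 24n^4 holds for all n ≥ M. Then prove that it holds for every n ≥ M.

At n = 11: 177147 < 351384, so the inequality fails and M ≥ 12. We prove 3^n ≥ 24n^4 for all n ≥ 12.
For the base case n = 12: 3^n = 531441 and 24n^4 = 497664, so 531441 ≥ 497664.
For the inductive step, assume it holds for an arbitrary k ≥ 12, so 3^k ≥ 24k^4.
Then 3^(k + 1) = 3·(3^k) ≥ 3·(24k^4).
Also, for k ≥ 12 we have 3·(24k^4) ≥ 24(k+1)^4, since 3 ≥ (1 + 1/k)^4 for all k ≥ 12.
Combining, 3^(k + 1) ≥ 24(k+1)^4.
Hence, by induction on n, the claim holds for every n ≥ 12.
Hence the smallest such M is 12.

M = 12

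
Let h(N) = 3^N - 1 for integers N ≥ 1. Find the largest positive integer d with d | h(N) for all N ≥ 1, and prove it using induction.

d = 2

Computing the first values: h(1) = 2 and h(2) = 8; gcd(2, 8) = 2, so d ≤ 2.
We prove 2 | 3^N - 1 for all N ≥ 1 by induction on N.
For the base case N = 1: h(1) = 2 = 2·(1), so 2 | h(1).
Suppose the result is true for N = m, i.e. 2 | h(m). Then
3^{m+1} − 1^{m+1} = 3·3^m − 1·1^m = 3·(3^m − 1^m) + (2)·1^m. The first term is divisible by 2 by the inductive hypothesis, and the second term (2)·1^m is divisible by 2 since 2 | 2. Hence 2 | h(m+1).
This completes the induction.
Therefore the largest such d is 2.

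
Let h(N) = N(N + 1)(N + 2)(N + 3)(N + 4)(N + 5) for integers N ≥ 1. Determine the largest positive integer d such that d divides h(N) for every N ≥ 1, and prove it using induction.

Computing the first values: h(1) = 720 and h(2) = 5040; gcd(720, 5040) = 720, so d ≤ 720.
We prove 720 | N(N + 1)(N + 2)(N + 3)(N + 4)(N + 5) for all N ≥ 1 by induction on N.
Base case (N = 1): h(1) = 720 = 720·(1), so 720 | h(1).
Suppose the result is true for N = r, i.e. 720 | h(r). Then
h(r+1) − h(r) = (r+1)·(r+2)·(r+3)·(r+4)·(r+5)·(r+6) − r·(r+1)·(r+2)·(r+3)·(r+4)·(r+5) = (r+1)·(r+2)·(r+3)·(r+4)·(r+5)·[(r+6) − r] = 6·(r+1)·(r+2)·(r+3)·(r+4)·(r+5). The product of 5 consecutive integers is divisible by (5)! = 120, so h(r+1) − h(r) is divisible by 6·120 = 720. By the inductive hypothesis 720 | h(r), hence 720 | h(r+1).
By the principle of mathematical induction, the result holds for all N ≥ 1.
Therefore the largest such d is 720.

d = 720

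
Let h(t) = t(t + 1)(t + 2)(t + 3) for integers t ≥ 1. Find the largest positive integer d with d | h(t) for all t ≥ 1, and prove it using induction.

d = 24

Computing the first values: h(1) = 24 and h(2) = 120; gcd(24, 120) = 24, so d ≤ 24.
We prove 24 | t(t + 1)(t + 2)(t + 3) for all t ≥ 1 by induction on t.
Base case (t = 1): h(1) = 24 = 24·(1), so 24 | h(1).
Inductive step: assume the claim holds for t = j, i.e. 24 | h(j). Then
h(j+1) − h(j) = (j+1)·(j+2)·(j+3)·(j+4) − j·(j+1)·(j+2)·(j+3) = (j+1)·(j+2)·(j+3)·[(j+4) − j] = 4·(j+1)·(j+2)·(j+3). The product of 3 consecutive integers is divisible by (3)! = 6, so h(j+1) − h(j) is divisible by 4·6 = 24. By the inductive hypothesis 24 | h(j), hence 24 | h(j+1).
By induction, the statement is established for all t ≥ 1.
Therefore the largest such d is 24.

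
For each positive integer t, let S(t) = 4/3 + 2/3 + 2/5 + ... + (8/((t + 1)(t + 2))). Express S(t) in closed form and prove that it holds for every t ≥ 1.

S(t) = 4t/(t + 2)

We claim S(t) = 4t/(t + 2) for all t ≥ 1.
Base case (t = 1): S(1) = 4/3, and the closed form gives 4/3. They agree.
For the inductive step, assume it holds for an arbitrary m ≥ 1, so S(m) = 4m/(m + 2).
Then S(m+1) = S(m) + (8/((m + 2)(m + 3))) = (4m/(m + 2)) + (8/((m + 2)(m + 3))).
Simplifying, S(m+1) = 4(m + 1)/(m + 3) = 4(m+1)/((m+1) + 2),
which is the closed form with t = m+1.
By the principle of mathematical induction, the result holds for all t ≥ 1.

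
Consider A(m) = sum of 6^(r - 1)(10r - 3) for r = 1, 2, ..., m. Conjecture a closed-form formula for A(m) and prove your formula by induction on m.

A(m) = 6^m(2m - 1) + 1

We claim A(m) = 6^m(2m - 1) + 1 for all m ≥ 1.
Base case (m = 1): A(1) = 7, and the closed form gives 7. They agree.
Inductive step: suppose the statement holds for some r ≥ 1, so A(r) = 6^r(2r - 1) + 1.
Then A(r+1) = A(r) + (6^r(10r + 7)) = (6^r(2r - 1) + 1) + (6^r(10r + 7)).
Simplifying, A(r+1) = 12·6^r·r + 6·6^r + 1 = 6^(r+1)(2(r+1) - 1) + 1,
which is the closed form with m = r+1.
Hence, by induction on m, the claim holds for every m ≥ 1.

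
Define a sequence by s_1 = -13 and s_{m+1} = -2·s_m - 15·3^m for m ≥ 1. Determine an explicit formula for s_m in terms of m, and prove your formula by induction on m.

Computing the first terms: s_1 = -13, s_2 = -19, s_3 = -97. This suggests s_m = -(-2)^(m + 1) - 3^(m + 1).
When m = 1: the formula gives -13 = -13 = s_1.
Inductive step: suppose the statement holds for some j ≥ 1, so s_j = -(-2)^(j + 1) - 3^(j + 1).
Then s_{j+1} = -2·s_j - 15·3^j = -2·(-(-2)^(j + 1) - 3^(j + 1)) - 15·3^j = -(-2)^(j + 2) - 3^(j + 2) = -(-2)^((j+1) + 1) - 3^((j+1) + 1),
which is the claimed formula at m = j+1.
This completes the induction.

s_m = -(-2)^(m + 1) - 3^(m + 1)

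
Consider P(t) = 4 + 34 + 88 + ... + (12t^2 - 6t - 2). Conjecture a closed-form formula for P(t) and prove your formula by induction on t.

P(t) = t(4t^2 + 3t - 3)

We claim P(t) = t(4t^2 + 3t - 3) for all t ≥ 1.
Base case (t = 1): P(1) = 4, and the closed form gives 4. They agree.
Inductive step: assume the claim holds for t = r, so P(r) = r(4r^2 + 3r - 3).
Then P(r+1) = P(r) + (12r^2 + 18r + 4) = (r(4r^2 + 3r - 3)) + (12r^2 + 18r + 4).
Simplifying, P(r+1) = (r + 1)(4r^2 + 11r + 4) = (r+1)(4(r+1)^2 + 3(r+1) - 3),
which is the closed form with t = r+1.
By induction, the statement is established for all t ≥ 1.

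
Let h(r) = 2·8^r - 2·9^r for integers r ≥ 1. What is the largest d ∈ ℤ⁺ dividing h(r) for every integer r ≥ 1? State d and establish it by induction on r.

Computing the first values: h(1) = -2 and h(2) = -34; gcd(-2, -34) = 2, so d ≤ 2.
We prove 2 | 2·8^r - 2·9^r for all r ≥ 1 by induction on r.
Base case (r = 1): h(1) = -2 = 2·(-1), so 2 | h(1).
For the inductive step, assume it holds for an arbitrary j ≥ 1, i.e. 2 | h(j). Then
h(j+1) − 9·h(j) = (2·8^(j+1) - 2·9^(j+1)) − 9·(2·8^j - 2·9^j) = (2)·8^j·(8 − 9) = (-2)·8^j. Since 2 | h(j) by the inductive hypothesis, 2 | 9·h(j); and 2 | -2 since -2 = 2·-1. Therefore 2 | h(j+1).
By induction, the statement is established for all r ≥ 1.
Therefore the largest such d is 2.

d = 2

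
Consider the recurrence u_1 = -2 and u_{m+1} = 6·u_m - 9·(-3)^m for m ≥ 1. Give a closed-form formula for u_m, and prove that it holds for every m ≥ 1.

u_m = (-3)^m + 6^(m - 1)

Computing the first terms: u_1 = -2, u_2 = 15, u_3 = 9. This suggests u_m = (-3)^m + 6^(m - 1).
Base step (m = 1): the formula gives -2 = -2 = u_1.
Inductive step: suppose the statement holds for some r ≥ 1, so u_r = (-3)^r + 6^(r - 1).
Then u_{r+1} = 6·u_r - 9·(-3)^r = 6·((-3)^r + 6^(r - 1)) - 9·(-3)^r = (-3)^(r + 1) + 6^r = (-3)^(r+1) + 6^((r+1) - 1),
which is the claimed formula at m = r+1.
By the principle of mathematical induction, the result holds for all m ≥ 1.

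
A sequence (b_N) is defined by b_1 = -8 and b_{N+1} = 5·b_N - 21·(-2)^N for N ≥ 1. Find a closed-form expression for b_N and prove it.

Computing the first terms: b_1 = -8, b_2 = 2, b_3 = -74. This suggests b_N = 3(-2)^N - 2·5^(N - 1).
Base step (N = 1): the formula gives -8 = -8 = b_1.
For the inductive step, assume it holds for an arbitrary m ≥ 1, so b_m = 3(-2)^m - 2·5^(m - 1).
Then b_{m+1} = 5·b_m - 21·(-2)^m = 5·(3(-2)^m - 2·5^(m - 1)) - 21·(-2)^m = 3(-2)^(m + 1) - 2·5^m = 3(-2)^(m+1) - 2·5^((m+1) - 1),
which is the claimed formula at N = m+1.
This completes the induction.

b_N = 3(-2)^N - 2·5^(N - 1)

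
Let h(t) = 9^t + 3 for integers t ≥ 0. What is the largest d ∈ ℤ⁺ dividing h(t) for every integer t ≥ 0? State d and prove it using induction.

Computing the first values: h(0) = 4 and h(1) = 12; gcd(4, 12) = 4, so d ≤ 4.
We prove 4 | 9^t + 3 for all t ≥ 0 by induction on t.
For the base case t = 0: h(0) = 4 = 4·(1), so 4 | h(0).
Suppose the result is true for t = j, i.e. 4 | h(j). Then
h(j+1) = 9^(j+1) + 3 = 9·(9^j + 3) - 24 = 9·h(j) - 24. The first term is divisible by 4 by the inductive hypothesis, and -24 is divisible by 4. Hence 4 | h(j+1).
By the principle of mathematical induction, the result holds for all t ≥ 0.
Therefore the largest such d is 4.

d = 4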